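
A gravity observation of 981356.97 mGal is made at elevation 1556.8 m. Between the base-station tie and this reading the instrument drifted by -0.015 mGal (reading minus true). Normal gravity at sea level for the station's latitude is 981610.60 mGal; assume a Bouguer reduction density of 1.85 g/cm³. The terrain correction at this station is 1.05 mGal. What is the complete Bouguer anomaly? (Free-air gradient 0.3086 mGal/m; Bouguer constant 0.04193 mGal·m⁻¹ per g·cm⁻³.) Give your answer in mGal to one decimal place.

Drift-corrected reading = 981356.97 − (-0.015) = 981356.985 mGal
Free-air correction = 0.3086 × 1556.8 = 480.43 mGal
Free-air anomaly = 981356.985 − 981610.60 + (480.43) = 226.815 mGal
Bouguer slab correction = 0.04193 × 1.85 × 1556.8 = 120.76 mGal
Simple Bouguer anomaly = 226.815 − (120.76) = 106.055 mGal
Complete Bouguer anomaly = 106.055 + 1.05 = 107.105 mGal

107.1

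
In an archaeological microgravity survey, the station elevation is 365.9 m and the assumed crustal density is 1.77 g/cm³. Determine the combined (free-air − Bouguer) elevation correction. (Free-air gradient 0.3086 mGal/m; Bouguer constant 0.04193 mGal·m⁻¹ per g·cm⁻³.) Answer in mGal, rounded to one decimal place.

85.8

Combined gradient = 0.3086 − 0.04193 × 1.77 = 0.2343839 mGal/m
Combined elevation correction = 0.2343839 × 365.9 = 85.8 mGal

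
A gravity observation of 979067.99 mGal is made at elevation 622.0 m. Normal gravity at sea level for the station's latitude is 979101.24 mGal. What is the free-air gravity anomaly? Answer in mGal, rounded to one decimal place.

Free-air correction = 0.3086 × 622.0 = 191.95 mGal
Free-air anomaly = 979067.99 − 979101.24 + (191.95) = 158.70 mGal

158.7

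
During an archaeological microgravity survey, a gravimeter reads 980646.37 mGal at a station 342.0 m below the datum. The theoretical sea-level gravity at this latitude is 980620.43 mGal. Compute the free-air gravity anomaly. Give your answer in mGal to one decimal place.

Free-air correction = 0.3086 × -342.0 = -105.54 mGal
Free-air anomaly = 980646.37 − 980620.43 + (-105.54) = -79.60 mGal

-79.6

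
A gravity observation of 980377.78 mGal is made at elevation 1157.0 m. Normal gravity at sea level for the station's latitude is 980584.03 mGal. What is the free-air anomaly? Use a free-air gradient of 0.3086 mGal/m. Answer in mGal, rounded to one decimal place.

150.8

Free-air correction = 0.3086 × 1157.0 = 357.05 mGal
Free-air anomaly = 980377.78 − 980584.03 + (357.05) = 150.80 mGal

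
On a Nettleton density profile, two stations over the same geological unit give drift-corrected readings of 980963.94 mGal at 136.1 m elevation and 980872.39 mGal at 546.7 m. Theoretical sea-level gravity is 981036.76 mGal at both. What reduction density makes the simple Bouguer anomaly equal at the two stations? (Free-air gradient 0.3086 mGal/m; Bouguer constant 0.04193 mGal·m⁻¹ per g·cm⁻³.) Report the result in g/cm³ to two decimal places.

2.04

Δg_obs = 980872.39 − 980963.94 = -91.55 mGal over Δh = 546.7 − 136.1 = 410.6 m
Equal Bouguer anomalies ⇒ Δg_obs + (0.3086 − 0.04193ρ)·Δh = 0
0.3086 − 0.04193ρ = −Δg_obs/Δh = 0.22297
ρ = (0.3086 − 0.22297) / 0.04193 = 2.04 g/cm³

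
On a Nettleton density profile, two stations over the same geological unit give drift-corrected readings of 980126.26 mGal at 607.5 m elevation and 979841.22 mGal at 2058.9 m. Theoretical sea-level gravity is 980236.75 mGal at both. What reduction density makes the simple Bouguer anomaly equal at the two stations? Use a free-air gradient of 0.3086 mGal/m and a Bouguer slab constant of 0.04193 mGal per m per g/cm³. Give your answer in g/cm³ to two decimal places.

2.68

Δg_obs = 979841.22 − 980126.26 = -285.04 mGal over Δh = 2058.9 − 607.5 = 1451.4 m
Equal Bouguer anomalies ⇒ Δg_obs + (0.3086 − 0.04193ρ)·Δh = 0
0.3086 − 0.04193ρ = −Δg_obs/Δh = 0.19639
ρ = (0.3086 − 0.19639) / 0.04193 = 2.68 g/cm³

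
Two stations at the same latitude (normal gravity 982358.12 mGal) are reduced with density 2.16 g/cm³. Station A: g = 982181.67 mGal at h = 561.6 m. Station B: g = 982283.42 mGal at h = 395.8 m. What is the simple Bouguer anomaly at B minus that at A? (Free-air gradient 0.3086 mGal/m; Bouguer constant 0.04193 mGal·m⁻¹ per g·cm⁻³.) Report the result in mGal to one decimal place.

Δg_SB(A) = 982181.67 − 982358.12 + 0.3086×561.6 − 0.04193×2.16×561.6 = -54.00 mGal
Δg_SB(B) = 982283.42 − 982358.12 + 0.3086×395.8 − 0.04193×2.16×395.8 = 11.60 mGal
Difference = 11.60 − (-54.00) = 65.60 mGal

65.6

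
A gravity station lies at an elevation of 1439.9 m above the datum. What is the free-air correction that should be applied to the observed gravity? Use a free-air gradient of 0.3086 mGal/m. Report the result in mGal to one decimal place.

Free-air correction = 0.3086 × 1439.9 = 444.4 mGal

444.4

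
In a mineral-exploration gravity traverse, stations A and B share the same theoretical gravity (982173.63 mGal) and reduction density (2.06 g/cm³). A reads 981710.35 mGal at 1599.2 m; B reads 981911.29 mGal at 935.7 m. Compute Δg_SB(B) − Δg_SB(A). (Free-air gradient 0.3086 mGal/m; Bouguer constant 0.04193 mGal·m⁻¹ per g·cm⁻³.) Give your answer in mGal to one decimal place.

53.5

Δg_SB(A) = 981710.35 − 982173.63 + 0.3086×1599.2 − 0.04193×2.06×1599.2 = -107.90 mGal
Δg_SB(B) = 981911.29 − 982173.63 + 0.3086×935.7 − 0.04193×2.06×935.7 = -54.40 mGal
Difference = -54.40 − (-107.90) = 53.50 mGal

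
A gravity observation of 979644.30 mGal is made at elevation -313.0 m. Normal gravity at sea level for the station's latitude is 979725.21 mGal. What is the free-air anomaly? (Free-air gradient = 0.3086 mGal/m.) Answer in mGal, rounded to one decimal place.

Free-air correction = 0.3086 × -313.0 = -96.59 mGal
Free-air anomaly = 979644.30 − 979725.21 + (-96.59) = -177.50 mGal

-177.5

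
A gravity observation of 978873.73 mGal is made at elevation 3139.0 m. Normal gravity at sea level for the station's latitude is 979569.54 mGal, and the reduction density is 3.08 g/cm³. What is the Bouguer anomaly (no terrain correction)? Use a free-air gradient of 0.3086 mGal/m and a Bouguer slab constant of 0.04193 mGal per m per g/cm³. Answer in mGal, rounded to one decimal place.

Free-air correction = 0.3086 × 3139.0 = 968.70 mGal
Free-air anomaly = 978873.73 − 979569.54 + (968.70) = 272.89 mGal
Bouguer slab correction = 0.04193 × 3.08 × 3139.0 = 405.38 mGal
Simple Bouguer anomaly = 272.89 − (405.38) = -132.49 mGal

-132.5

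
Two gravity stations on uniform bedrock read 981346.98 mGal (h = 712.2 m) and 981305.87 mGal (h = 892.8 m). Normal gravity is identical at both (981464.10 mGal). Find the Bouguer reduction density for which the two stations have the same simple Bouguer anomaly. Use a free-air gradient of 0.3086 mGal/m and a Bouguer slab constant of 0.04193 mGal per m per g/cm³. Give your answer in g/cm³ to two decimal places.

Δg_obs = 981305.87 − 981346.98 = -41.11 mGal over Δh = 892.8 − 712.2 = 180.6 m
Equal Bouguer anomalies ⇒ Δg_obs + (0.3086 − 0.04193ρ)·Δh = 0
0.3086 − 0.04193ρ = −Δg_obs/Δh = 0.22763
ρ = (0.3086 − 0.22763) / 0.04193 = 1.93 g/cm³

1.93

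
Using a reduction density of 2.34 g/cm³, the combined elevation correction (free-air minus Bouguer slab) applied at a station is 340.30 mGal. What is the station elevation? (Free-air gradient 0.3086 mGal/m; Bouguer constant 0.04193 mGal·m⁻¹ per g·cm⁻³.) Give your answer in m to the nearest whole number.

1617

Combined gradient = 0.3086 − 0.04193 × 2.34 = 0.2104838 mGal/m
h = 340.30 / 0.2104838 = 1616.75 m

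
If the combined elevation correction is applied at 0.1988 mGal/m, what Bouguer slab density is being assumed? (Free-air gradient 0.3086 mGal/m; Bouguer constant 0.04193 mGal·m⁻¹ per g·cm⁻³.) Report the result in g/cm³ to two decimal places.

2.62

0.1988 = 0.3086 − 0.04193 × ρ
ρ = (0.3086 − 0.1988) / 0.04193 = 2.62 g/cm³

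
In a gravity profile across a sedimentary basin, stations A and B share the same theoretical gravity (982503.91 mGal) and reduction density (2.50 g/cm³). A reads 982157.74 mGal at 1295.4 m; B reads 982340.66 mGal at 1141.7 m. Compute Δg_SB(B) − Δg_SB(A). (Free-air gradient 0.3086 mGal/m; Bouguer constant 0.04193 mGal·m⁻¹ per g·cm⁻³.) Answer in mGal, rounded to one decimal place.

Δg_SB(A) = 982157.74 − 982503.91 + 0.3086×1295.4 − 0.04193×2.50×1295.4 = -82.20 mGal
Δg_SB(B) = 982340.66 − 982503.91 + 0.3086×1141.7 − 0.04193×2.50×1141.7 = 69.40 mGal
Difference = 69.40 − (-82.20) = 151.60 mGal

151.6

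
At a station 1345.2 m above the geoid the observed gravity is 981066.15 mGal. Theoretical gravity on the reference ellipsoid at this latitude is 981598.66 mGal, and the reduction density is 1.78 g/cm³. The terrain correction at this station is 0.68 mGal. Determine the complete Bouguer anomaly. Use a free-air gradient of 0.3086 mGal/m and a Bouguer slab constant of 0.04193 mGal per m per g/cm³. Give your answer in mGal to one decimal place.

-217.1

Free-air correction = 0.3086 × 1345.2 = 415.13 mGal
Free-air anomaly = 981066.15 − 981598.66 + (415.13) = -117.38 mGal
Bouguer slab correction = 0.04193 × 1.78 × 1345.2 = 100.40 mGal
Simple Bouguer anomaly = -117.38 − (100.40) = -217.78 mGal
Complete Bouguer anomaly = -217.78 + 0.68 = -217.10 mGal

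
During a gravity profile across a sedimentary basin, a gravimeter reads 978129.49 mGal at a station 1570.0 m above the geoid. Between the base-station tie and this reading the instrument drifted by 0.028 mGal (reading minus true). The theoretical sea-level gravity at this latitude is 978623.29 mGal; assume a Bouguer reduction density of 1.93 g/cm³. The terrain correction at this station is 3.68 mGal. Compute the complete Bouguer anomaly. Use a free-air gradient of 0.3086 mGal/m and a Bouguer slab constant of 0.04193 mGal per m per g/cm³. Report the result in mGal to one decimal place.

Drift-corrected reading = 978129.49 − (0.028) = 978129.462 mGal
Free-air correction = 0.3086 × 1570.0 = 484.50 mGal
Free-air anomaly = 978129.462 − 978623.29 + (484.50) = -9.328 mGal
Bouguer slab correction = 0.04193 × 1.93 × 1570.0 = 127.05 mGal
Simple Bouguer anomaly = -9.328 − (127.05) = -136.378 mGal
Complete Bouguer anomaly = -136.378 + 3.68 = -132.698 mGal

-132.7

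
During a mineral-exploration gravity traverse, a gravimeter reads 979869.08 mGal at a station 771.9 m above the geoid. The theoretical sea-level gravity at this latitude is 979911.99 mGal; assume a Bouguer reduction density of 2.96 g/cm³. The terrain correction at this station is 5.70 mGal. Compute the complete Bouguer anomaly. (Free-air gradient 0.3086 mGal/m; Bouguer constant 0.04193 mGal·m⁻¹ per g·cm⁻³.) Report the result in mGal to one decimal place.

105.2

Free-air correction = 0.3086 × 771.9 = 238.21 mGal
Free-air anomaly = 979869.08 − 979911.99 + (238.21) = 195.30 mGal
Bouguer slab correction = 0.04193 × 2.96 × 771.9 = 95.80 mGal
Simple Bouguer anomaly = 195.30 − (95.80) = 99.50 mGal
Complete Bouguer anomaly = 99.50 + 5.70 = 105.20 mGal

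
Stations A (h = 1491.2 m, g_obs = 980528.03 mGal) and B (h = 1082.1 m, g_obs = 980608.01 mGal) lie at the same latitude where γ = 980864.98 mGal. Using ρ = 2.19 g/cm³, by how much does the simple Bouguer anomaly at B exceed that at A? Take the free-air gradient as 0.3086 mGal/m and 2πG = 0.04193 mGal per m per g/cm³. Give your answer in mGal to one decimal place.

Δg_SB(A) = 980528.03 − 980864.98 + 0.3086×1491.2 − 0.04193×2.19×1491.2 = -13.70 mGal
Δg_SB(B) = 980608.01 − 980864.98 + 0.3086×1082.1 − 0.04193×2.19×1082.1 = -22.40 mGal
Difference = -22.40 − (-13.70) = -8.70 mGal

-8.7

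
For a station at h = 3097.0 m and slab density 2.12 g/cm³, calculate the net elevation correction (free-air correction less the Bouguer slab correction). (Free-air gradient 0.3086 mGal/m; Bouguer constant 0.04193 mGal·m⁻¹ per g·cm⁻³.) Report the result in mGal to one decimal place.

Combined gradient = 0.3086 − 0.04193 × 2.12 = 0.2197084 mGal/m
Combined elevation correction = 0.2197084 × 3097.0 = 680.4 mGal

680.4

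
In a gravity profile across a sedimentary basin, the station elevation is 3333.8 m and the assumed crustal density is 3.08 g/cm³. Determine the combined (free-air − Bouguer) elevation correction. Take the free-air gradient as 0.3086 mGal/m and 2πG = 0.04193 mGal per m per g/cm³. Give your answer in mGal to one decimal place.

Combined gradient = 0.3086 − 0.04193 × 3.08 = 0.1794556 mGal/m
Combined elevation correction = 0.1794556 × 3333.8 = 598.3 mGal

598.3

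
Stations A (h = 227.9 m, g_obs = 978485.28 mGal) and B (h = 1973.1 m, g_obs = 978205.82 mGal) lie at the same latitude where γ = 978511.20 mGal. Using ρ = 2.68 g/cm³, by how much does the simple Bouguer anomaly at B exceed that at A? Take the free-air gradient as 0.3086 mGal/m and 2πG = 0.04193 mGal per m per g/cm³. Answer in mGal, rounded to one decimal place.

Δg_SB(A) = 978485.28 − 978511.20 + 0.3086×227.9 − 0.04193×2.68×227.9 = 18.80 mGal
Δg_SB(B) = 978205.82 − 978511.20 + 0.3086×1973.1 − 0.04193×2.68×1973.1 = 81.80 mGal
Difference = 81.80 − (18.80) = 63.00 mGal

63.0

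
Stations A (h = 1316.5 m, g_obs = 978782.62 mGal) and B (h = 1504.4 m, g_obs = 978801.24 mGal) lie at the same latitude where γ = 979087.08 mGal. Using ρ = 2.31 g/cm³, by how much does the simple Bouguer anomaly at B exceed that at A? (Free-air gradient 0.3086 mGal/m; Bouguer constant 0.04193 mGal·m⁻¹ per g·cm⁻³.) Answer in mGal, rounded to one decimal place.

58.4

Δg_SB(A) = 978782.62 − 979087.08 + 0.3086×1316.5 − 0.04193×2.31×1316.5 = -25.70 mGal
Δg_SB(B) = 978801.24 − 979087.08 + 0.3086×1504.4 − 0.04193×2.31×1504.4 = 32.70 mGal
Difference = 32.70 − (-25.70) = 58.40 mGal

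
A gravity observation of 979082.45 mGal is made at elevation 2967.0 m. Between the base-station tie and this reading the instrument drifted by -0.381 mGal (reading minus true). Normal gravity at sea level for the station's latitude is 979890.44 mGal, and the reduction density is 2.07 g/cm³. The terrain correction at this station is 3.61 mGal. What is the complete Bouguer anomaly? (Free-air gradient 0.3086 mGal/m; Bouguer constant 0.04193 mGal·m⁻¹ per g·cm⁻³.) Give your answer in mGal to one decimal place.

-145.9

Drift-corrected reading = 979082.45 − (-0.381) = 979082.831 mGal
Free-air correction = 0.3086 × 2967.0 = 915.62 mGal
Free-air anomaly = 979082.831 − 979890.44 + (915.62) = 108.011 mGal
Bouguer slab correction = 0.04193 × 2.07 × 2967.0 = 257.52 mGal
Simple Bouguer anomaly = 108.011 − (257.52) = -149.509 mGal
Complete Bouguer anomaly = -149.509 + 3.61 = -145.899 mGal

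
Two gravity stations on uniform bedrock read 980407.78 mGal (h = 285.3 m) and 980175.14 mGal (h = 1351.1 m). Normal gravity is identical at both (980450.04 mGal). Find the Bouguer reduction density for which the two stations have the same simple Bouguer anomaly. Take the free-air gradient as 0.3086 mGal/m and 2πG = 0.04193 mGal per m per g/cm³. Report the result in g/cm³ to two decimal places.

2.15

Δg_obs = 980175.14 − 980407.78 = -232.64 mGal over Δh = 1351.1 − 285.3 = 1065.8 m
Equal Bouguer anomalies ⇒ Δg_obs + (0.3086 − 0.04193ρ)·Δh = 0
0.3086 − 0.04193ρ = −Δg_obs/Δh = 0.21828
ρ = (0.3086 − 0.21828) / 0.04193 = 2.15 g/cm³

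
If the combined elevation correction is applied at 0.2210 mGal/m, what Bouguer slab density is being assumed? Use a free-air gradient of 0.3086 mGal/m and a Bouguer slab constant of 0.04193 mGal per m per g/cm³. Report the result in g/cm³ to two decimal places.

2.09

0.2210 = 0.3086 − 0.04193 × ρ
ρ = (0.3086 − 0.2210) / 0.04193 = 2.09 g/cm³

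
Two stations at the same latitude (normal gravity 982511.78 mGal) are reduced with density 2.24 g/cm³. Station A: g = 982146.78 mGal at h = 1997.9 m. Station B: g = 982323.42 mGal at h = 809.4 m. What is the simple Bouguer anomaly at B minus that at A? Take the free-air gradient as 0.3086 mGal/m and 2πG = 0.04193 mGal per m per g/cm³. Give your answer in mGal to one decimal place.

-78.5

Δg_SB(A) = 982146.78 − 982511.78 + 0.3086×1997.9 − 0.04193×2.24×1997.9 = 63.90 mGal
Δg_SB(B) = 982323.42 − 982511.78 + 0.3086×809.4 − 0.04193×2.24×809.4 = -14.60 mGal
Difference = -14.60 − (63.90) = -78.50 mGal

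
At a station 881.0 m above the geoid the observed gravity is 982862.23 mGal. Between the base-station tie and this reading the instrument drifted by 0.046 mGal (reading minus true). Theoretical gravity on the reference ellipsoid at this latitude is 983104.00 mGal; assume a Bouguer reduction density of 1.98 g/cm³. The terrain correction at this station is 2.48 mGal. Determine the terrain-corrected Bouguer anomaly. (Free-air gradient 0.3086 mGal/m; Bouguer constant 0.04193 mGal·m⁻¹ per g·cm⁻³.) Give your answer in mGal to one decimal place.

Drift-corrected reading = 982862.23 − (0.046) = 982862.184 mGal
Free-air correction = 0.3086 × 881.0 = 271.88 mGal
Free-air anomaly = 982862.184 − 983104.00 + (271.88) = 30.064 mGal
Bouguer slab correction = 0.04193 × 1.98 × 881.0 = 73.14 mGal
Simple Bouguer anomaly = 30.064 − (73.14) = -43.076 mGal
Complete Bouguer anomaly = -43.076 + 2.48 = -40.596 mGal

-40.6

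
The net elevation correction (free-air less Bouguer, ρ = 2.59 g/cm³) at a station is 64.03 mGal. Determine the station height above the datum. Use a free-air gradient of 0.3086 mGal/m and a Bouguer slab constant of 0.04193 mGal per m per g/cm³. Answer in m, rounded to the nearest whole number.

Combined gradient = 0.3086 − 0.04193 × 2.59 = 0.2000013 mGal/m
h = 64.03 / 0.2000013 = 320.15 m

320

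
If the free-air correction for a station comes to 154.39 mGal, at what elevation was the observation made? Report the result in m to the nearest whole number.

h = 154.39 / 0.3086 = 500.29 m

500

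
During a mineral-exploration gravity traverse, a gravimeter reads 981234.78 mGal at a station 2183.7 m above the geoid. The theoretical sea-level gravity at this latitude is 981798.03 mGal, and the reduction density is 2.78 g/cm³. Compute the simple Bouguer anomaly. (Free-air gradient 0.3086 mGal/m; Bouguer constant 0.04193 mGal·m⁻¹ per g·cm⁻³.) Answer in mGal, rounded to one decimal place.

Free-air correction = 0.3086 × 2183.7 = 673.89 mGal
Free-air anomaly = 981234.78 − 981798.03 + (673.89) = 110.64 mGal
Bouguer slab correction = 0.04193 × 2.78 × 2183.7 = 254.54 mGal
Simple Bouguer anomaly = 110.64 − (254.54) = -143.90 mGal

-143.9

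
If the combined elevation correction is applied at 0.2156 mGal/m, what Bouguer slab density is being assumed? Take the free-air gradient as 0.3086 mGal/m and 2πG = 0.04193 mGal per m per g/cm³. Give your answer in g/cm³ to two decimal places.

2.22

0.2156 = 0.3086 − 0.04193 × ρ
ρ = (0.3086 − 0.2156) / 0.04193 = 2.22 g/cm³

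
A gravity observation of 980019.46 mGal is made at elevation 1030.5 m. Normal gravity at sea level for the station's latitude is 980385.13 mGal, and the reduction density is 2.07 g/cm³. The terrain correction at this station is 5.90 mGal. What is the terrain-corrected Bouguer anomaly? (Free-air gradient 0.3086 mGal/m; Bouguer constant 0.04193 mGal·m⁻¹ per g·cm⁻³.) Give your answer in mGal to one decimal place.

-131.2

Free-air correction = 0.3086 × 1030.5 = 318.01 mGal
Free-air anomaly = 980019.46 − 980385.13 + (318.01) = -47.66 mGal
Bouguer slab correction = 0.04193 × 2.07 × 1030.5 = 89.44 mGal
Simple Bouguer anomaly = -47.66 − (89.44) = -137.10 mGal
Complete Bouguer anomaly = -137.10 + 5.90 = -131.20 mGal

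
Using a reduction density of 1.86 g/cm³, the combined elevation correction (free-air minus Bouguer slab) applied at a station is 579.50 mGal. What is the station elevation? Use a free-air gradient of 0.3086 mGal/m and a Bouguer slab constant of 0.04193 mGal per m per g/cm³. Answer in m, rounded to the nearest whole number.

2513

Combined gradient = 0.3086 − 0.04193 × 1.86 = 0.2306102 mGal/m
h = 579.50 / 0.2306102 = 2512.90 m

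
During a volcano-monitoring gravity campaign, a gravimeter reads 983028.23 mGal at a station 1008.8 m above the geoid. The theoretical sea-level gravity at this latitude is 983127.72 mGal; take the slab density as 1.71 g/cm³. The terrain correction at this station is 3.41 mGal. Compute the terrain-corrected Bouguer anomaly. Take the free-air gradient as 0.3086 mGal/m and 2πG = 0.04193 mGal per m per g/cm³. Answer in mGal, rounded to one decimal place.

Free-air correction = 0.3086 × 1008.8 = 311.32 mGal
Free-air anomaly = 983028.23 − 983127.72 + (311.32) = 211.83 mGal
Bouguer slab correction = 0.04193 × 1.71 × 1008.8 = 72.33 mGal
Simple Bouguer anomaly = 211.83 − (72.33) = 139.50 mGal
Complete Bouguer anomaly = 139.50 + 3.41 = 142.91 mGal

142.9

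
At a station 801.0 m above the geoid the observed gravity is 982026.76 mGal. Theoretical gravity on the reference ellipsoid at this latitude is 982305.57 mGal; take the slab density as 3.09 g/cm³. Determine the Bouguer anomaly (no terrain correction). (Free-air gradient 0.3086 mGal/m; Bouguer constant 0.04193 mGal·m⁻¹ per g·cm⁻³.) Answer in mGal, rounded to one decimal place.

Free-air correction = 0.3086 × 801.0 = 247.19 mGal
Free-air anomaly = 982026.76 − 982305.57 + (247.19) = -31.62 mGal
Bouguer slab correction = 0.04193 × 3.09 × 801.0 = 103.78 mGal
Simple Bouguer anomaly = -31.62 − (103.78) = -135.40 mGal

-135.4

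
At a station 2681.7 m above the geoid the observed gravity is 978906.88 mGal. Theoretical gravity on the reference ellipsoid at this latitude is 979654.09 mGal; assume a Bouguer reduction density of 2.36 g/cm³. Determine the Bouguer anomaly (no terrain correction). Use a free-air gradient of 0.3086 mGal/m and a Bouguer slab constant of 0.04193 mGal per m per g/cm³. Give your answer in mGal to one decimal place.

-185.0

Free-air correction = 0.3086 × 2681.7 = 827.57 mGal
Free-air anomaly = 978906.88 − 979654.09 + (827.57) = 80.36 mGal
Bouguer slab correction = 0.04193 × 2.36 × 2681.7 = 265.37 mGal
Simple Bouguer anomaly = 80.36 − (265.37) = -185.01 mGal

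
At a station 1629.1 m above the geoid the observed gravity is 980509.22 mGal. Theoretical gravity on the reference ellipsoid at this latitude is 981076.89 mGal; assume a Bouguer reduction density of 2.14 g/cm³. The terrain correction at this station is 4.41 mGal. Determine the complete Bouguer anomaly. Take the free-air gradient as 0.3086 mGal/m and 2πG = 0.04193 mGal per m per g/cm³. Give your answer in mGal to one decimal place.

-206.7

Free-air correction = 0.3086 × 1629.1 = 502.74 mGal
Free-air anomaly = 980509.22 − 981076.89 + (502.74) = -64.93 mGal
Bouguer slab correction = 0.04193 × 2.14 × 1629.1 = 146.18 mGal
Simple Bouguer anomaly = -64.93 − (146.18) = -211.11 mGal
Complete Bouguer anomaly = -211.11 + 4.41 = -206.70 mGal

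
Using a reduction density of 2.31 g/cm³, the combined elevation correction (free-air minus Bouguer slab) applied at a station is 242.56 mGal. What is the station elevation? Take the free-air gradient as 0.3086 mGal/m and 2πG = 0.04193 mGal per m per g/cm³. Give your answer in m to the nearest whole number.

Combined gradient = 0.3086 − 0.04193 × 2.31 = 0.2117417 mGal/m
h = 242.56 / 0.2117417 = 1145.55 m

1146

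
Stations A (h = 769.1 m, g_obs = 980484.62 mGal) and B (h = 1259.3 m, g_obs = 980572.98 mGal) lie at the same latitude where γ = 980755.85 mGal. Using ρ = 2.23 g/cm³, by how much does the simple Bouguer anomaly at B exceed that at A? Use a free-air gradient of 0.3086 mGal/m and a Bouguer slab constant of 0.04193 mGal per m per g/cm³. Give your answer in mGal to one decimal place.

193.8

Δg_SB(A) = 980484.62 − 980755.85 + 0.3086×769.1 − 0.04193×2.23×769.1 = -105.80 mGal
Δg_SB(B) = 980572.98 − 980755.85 + 0.3086×1259.3 − 0.04193×2.23×1259.3 = 88.00 mGal
Difference = 88.00 − (-105.80) = 193.80 mGal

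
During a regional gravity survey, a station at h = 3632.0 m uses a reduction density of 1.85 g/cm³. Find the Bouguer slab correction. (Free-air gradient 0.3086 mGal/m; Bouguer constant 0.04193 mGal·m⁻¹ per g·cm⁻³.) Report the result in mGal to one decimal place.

Bouguer slab correction = 0.04193 × 1.85 × 3632.0 = 281.7 mGal

281.7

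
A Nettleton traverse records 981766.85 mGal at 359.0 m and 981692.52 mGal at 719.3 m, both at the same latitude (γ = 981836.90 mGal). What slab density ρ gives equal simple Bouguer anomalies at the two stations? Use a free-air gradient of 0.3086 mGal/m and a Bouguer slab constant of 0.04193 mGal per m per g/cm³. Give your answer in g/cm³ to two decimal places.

2.44

Δg_obs = 981692.52 − 981766.85 = -74.33 mGal over Δh = 719.3 − 359.0 = 360.3 m
Equal Bouguer anomalies ⇒ Δg_obs + (0.3086 − 0.04193ρ)·Δh = 0
0.3086 − 0.04193ρ = −Δg_obs/Δh = 0.20630
ρ = (0.3086 − 0.20630) / 0.04193 = 2.44 g/cm³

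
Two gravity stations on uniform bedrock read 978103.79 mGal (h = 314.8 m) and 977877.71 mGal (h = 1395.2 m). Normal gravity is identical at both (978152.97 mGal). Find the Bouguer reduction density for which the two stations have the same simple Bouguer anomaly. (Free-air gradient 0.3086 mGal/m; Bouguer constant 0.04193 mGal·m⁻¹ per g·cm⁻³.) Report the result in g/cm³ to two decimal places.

2.37

Δg_obs = 977877.71 − 978103.79 = -226.08 mGal over Δh = 1395.2 − 314.8 = 1080.4 m
Equal Bouguer anomalies ⇒ Δg_obs + (0.3086 − 0.04193ρ)·Δh = 0
0.3086 − 0.04193ρ = −Δg_obs/Δh = 0.20926
ρ = (0.3086 − 0.20926) / 0.04193 = 2.37 g/cm³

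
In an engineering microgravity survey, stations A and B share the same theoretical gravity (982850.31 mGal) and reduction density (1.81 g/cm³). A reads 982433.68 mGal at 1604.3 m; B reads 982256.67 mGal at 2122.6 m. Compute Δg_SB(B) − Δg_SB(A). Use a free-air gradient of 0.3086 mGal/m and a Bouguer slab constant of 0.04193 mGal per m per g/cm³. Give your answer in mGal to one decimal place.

-56.4

Δg_SB(A) = 982433.68 − 982850.31 + 0.3086×1604.3 − 0.04193×1.81×1604.3 = -43.30 mGal
Δg_SB(B) = 982256.67 − 982850.31 + 0.3086×2122.6 − 0.04193×1.81×2122.6 = -99.70 mGal
Difference = -99.70 − (-43.30) = -56.40 mGal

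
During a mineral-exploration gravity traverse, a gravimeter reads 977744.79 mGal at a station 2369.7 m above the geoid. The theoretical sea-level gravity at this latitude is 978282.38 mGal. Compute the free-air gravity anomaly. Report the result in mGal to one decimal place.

Free-air correction = 0.3086 × 2369.7 = 731.29 mGal
Free-air anomaly = 977744.79 − 978282.38 + (731.29) = 193.70 mGal

193.7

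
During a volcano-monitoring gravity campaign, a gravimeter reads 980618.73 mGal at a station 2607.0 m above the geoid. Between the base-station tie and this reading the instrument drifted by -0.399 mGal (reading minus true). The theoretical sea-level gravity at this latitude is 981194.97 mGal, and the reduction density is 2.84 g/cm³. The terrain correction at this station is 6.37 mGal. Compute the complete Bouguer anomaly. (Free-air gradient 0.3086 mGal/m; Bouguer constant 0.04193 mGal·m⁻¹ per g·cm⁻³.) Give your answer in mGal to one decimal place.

-75.4

Drift-corrected reading = 980618.73 − (-0.399) = 980619.129 mGal
Free-air correction = 0.3086 × 2607.0 = 804.52 mGal
Free-air anomaly = 980619.129 − 981194.97 + (804.52) = 228.679 mGal
Bouguer slab correction = 0.04193 × 2.84 × 2607.0 = 310.44 mGal
Simple Bouguer anomaly = 228.679 − (310.44) = -81.761 mGal
Complete Bouguer anomaly = -81.761 + 6.37 = -75.391 mGal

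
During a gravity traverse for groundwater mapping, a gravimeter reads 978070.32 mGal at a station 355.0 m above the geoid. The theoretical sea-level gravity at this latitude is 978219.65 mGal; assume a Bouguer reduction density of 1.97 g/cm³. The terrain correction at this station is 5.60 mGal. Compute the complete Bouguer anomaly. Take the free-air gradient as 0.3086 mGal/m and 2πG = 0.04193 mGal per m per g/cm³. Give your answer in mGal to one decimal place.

-63.5

Free-air correction = 0.3086 × 355.0 = 109.55 mGal
Free-air anomaly = 978070.32 − 978219.65 + (109.55) = -39.78 mGal
Bouguer slab correction = 0.04193 × 1.97 × 355.0 = 29.32 mGal
Simple Bouguer anomaly = -39.78 − (29.32) = -69.10 mGal
Complete Bouguer anomaly = -69.10 + 5.60 = -63.50 mGal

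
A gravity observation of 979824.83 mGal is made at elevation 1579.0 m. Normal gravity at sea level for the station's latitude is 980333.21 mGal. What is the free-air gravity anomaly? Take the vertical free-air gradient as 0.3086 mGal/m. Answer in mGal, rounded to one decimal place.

Free-air correction = 0.3086 × 1579.0 = 487.28 mGal
Free-air anomaly = 979824.83 − 980333.21 + (487.28) = -21.10 mGal

-21.1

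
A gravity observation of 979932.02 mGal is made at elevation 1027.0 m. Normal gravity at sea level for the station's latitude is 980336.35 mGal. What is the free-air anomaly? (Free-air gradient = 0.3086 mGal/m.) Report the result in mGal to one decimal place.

Free-air correction = 0.3086 × 1027.0 = 316.93 mGal
Free-air anomaly = 979932.02 − 980336.35 + (316.93) = -87.40 mGal

-87.4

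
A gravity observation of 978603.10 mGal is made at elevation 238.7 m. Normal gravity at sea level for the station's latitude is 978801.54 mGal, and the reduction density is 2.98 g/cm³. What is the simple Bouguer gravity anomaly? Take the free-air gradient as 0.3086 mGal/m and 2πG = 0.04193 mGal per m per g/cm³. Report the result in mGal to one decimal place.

Free-air correction = 0.3086 × 238.7 = 73.66 mGal
Free-air anomaly = 978603.10 − 978801.54 + (73.66) = -124.78 mGal
Bouguer slab correction = 0.04193 × 2.98 × 238.7 = 29.83 mGal
Simple Bouguer anomaly = -124.78 − (29.83) = -154.61 mGal

-154.6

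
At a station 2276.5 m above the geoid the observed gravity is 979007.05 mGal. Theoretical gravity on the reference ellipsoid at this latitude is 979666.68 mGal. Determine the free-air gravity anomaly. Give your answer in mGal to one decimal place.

42.9

Free-air correction = 0.3086 × 2276.5 = 702.53 mGal
Free-air anomaly = 979007.05 − 979666.68 + (702.53) = 42.90 mGal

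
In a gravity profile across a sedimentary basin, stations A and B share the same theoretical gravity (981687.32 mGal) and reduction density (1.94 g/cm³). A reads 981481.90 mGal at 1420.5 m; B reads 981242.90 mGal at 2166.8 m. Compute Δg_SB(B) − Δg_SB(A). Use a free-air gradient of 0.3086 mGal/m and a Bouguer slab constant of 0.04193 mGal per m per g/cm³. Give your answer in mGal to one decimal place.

Δg_SB(A) = 981481.90 − 981687.32 + 0.3086×1420.5 − 0.04193×1.94×1420.5 = 117.40 mGal
Δg_SB(B) = 981242.90 − 981687.32 + 0.3086×2166.8 − 0.04193×1.94×2166.8 = 48.00 mGal
Difference = 48.00 − (117.40) = -69.40 mGal

-69.4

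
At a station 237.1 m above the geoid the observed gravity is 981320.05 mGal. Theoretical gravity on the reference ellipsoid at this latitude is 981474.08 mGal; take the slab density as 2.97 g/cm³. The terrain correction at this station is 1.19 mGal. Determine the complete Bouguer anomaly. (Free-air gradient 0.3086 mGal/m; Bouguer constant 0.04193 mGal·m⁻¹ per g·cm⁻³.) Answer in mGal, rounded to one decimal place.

-109.2

Free-air correction = 0.3086 × 237.1 = 73.17 mGal
Free-air anomaly = 981320.05 − 981474.08 + (73.17) = -80.86 mGal
Bouguer slab correction = 0.04193 × 2.97 × 237.1 = 29.53 mGal
Simple Bouguer anomaly = -80.86 − (29.53) = -110.39 mGal
Complete Bouguer anomaly = -110.39 + 1.19 = -109.20 mGal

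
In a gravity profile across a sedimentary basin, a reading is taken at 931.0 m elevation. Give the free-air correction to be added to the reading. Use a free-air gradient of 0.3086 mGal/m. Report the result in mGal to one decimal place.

287.3

Free-air correction = 0.3086 × 931.0 = 287.3 mGal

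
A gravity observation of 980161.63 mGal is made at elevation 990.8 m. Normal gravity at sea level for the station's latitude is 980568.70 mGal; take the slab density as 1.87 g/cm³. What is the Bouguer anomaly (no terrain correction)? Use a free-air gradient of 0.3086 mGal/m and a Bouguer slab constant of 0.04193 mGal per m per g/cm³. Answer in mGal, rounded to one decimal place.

-179.0

Free-air correction = 0.3086 × 990.8 = 305.76 mGal
Free-air anomaly = 980161.63 − 980568.70 + (305.76) = -101.31 mGal
Bouguer slab correction = 0.04193 × 1.87 × 990.8 = 77.69 mGal
Simple Bouguer anomaly = -101.31 − (77.69) = -179.00 mGal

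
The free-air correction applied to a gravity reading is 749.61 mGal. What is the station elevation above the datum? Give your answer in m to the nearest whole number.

2429

h = 749.61 / 0.3086 = 2429.07 m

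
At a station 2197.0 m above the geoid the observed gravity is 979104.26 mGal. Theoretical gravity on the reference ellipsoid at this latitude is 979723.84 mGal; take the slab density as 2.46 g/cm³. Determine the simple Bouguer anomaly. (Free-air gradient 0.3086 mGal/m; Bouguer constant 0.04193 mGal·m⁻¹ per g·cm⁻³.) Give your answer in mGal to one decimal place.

-168.2

Free-air correction = 0.3086 × 2197.0 = 677.99 mGal
Free-air anomaly = 979104.26 − 979723.84 + (677.99) = 58.41 mGal
Bouguer slab correction = 0.04193 × 2.46 × 2197.0 = 226.62 mGal
Simple Bouguer anomaly = 58.41 − (226.62) = -168.21 mGal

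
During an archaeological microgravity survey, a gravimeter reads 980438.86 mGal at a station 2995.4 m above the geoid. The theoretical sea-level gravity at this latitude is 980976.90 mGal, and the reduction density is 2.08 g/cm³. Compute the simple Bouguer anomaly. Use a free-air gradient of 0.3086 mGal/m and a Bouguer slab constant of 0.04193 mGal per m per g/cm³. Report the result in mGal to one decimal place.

125.1

Free-air correction = 0.3086 × 2995.4 = 924.38 mGal
Free-air anomaly = 980438.86 − 980976.90 + (924.38) = 386.34 mGal
Bouguer slab correction = 0.04193 × 2.08 × 2995.4 = 261.24 mGal
Simple Bouguer anomaly = 386.34 − (261.24) = 125.10 mGal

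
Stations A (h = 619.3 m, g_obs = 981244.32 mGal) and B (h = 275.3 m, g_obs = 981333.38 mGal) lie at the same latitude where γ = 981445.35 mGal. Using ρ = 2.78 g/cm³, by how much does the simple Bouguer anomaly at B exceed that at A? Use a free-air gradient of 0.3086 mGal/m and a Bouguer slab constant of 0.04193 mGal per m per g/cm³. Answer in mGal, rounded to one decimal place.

23.0

Δg_SB(A) = 981244.32 − 981445.35 + 0.3086×619.3 − 0.04193×2.78×619.3 = -82.10 mGal
Δg_SB(B) = 981333.38 − 981445.35 + 0.3086×275.3 − 0.04193×2.78×275.3 = -59.10 mGal
Difference = -59.10 − (-82.10) = 23.00 mGal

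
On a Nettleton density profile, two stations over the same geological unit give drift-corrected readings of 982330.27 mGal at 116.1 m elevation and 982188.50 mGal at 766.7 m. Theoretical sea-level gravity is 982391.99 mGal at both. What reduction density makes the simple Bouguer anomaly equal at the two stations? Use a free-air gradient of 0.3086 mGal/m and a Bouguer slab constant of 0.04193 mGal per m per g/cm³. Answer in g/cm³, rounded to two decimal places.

Δg_obs = 982188.50 − 982330.27 = -141.77 mGal over Δh = 766.7 − 116.1 = 650.6 m
Equal Bouguer anomalies ⇒ Δg_obs + (0.3086 − 0.04193ρ)·Δh = 0
0.3086 − 0.04193ρ = −Δg_obs/Δh = 0.21791
ρ = (0.3086 − 0.21791) / 0.04193 = 2.16 g/cm³

2.16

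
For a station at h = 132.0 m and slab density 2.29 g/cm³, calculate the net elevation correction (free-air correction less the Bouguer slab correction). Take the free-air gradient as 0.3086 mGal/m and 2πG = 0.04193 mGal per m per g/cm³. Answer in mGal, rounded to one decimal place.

Combined gradient = 0.3086 − 0.04193 × 2.29 = 0.2125803 mGal/m
Combined elevation correction = 0.2125803 × 132.0 = 28.1 mGal

28.1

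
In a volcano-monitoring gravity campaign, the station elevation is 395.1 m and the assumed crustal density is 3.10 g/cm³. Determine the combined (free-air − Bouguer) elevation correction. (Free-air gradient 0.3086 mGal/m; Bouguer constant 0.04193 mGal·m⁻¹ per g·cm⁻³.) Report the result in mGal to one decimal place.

Combined gradient = 0.3086 − 0.04193 × 3.10 = 0.1786170 mGal/m
Combined elevation correction = 0.1786170 × 395.1 = 70.6 mGal

70.6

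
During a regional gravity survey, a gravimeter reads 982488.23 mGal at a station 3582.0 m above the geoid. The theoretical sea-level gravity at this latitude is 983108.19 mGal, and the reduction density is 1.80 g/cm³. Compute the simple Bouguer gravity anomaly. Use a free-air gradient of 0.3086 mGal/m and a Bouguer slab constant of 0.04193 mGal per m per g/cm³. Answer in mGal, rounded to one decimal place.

215.1

Free-air correction = 0.3086 × 3582.0 = 1105.41 mGal
Free-air anomaly = 982488.23 − 983108.19 + (1105.41) = 485.45 mGal
Bouguer slab correction = 0.04193 × 1.80 × 3582.0 = 270.35 mGal
Simple Bouguer anomaly = 485.45 − (270.35) = 215.10 mGal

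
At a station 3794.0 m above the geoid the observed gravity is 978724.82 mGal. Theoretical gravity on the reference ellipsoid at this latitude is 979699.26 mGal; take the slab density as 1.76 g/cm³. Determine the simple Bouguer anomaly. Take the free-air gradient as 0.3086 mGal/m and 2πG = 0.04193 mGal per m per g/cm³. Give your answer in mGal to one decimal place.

Free-air correction = 0.3086 × 3794.0 = 1170.83 mGal
Free-air anomaly = 978724.82 − 979699.26 + (1170.83) = 196.39 mGal
Bouguer slab correction = 0.04193 × 1.76 × 3794.0 = 279.99 mGal
Simple Bouguer anomaly = 196.39 − (279.99) = -83.60 mGal

-83.6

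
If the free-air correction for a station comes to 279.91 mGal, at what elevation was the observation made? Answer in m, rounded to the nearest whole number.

h = 279.91 / 0.3086 = 907.03 m

907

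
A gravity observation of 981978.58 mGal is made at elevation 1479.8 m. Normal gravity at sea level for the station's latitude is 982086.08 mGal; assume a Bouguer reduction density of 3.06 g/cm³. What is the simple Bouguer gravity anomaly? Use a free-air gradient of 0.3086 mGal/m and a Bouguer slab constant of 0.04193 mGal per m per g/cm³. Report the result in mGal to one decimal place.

Free-air correction = 0.3086 × 1479.8 = 456.67 mGal
Free-air anomaly = 981978.58 − 982086.08 + (456.67) = 349.17 mGal
Bouguer slab correction = 0.04193 × 3.06 × 1479.8 = 189.87 mGal
Simple Bouguer anomaly = 349.17 − (189.87) = 159.30 mGal

159.3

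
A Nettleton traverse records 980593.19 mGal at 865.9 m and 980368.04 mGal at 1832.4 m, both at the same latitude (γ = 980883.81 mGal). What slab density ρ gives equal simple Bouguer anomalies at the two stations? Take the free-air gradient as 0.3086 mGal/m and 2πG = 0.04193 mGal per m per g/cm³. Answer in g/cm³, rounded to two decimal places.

1.80

Δg_obs = 980368.04 − 980593.19 = -225.15 mGal over Δh = 1832.4 − 865.9 = 966.5 m
Equal Bouguer anomalies ⇒ Δg_obs + (0.3086 − 0.04193ρ)·Δh = 0
0.3086 − 0.04193ρ = −Δg_obs/Δh = 0.23295
ρ = (0.3086 − 0.23295) / 0.04193 = 1.80 g/cm³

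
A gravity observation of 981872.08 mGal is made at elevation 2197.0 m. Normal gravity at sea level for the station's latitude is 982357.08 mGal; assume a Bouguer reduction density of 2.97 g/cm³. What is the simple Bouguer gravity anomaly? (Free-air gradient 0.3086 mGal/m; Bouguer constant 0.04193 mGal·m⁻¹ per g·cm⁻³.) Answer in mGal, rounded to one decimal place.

Free-air correction = 0.3086 × 2197.0 = 677.99 mGal
Free-air anomaly = 981872.08 − 982357.08 + (677.99) = 192.99 mGal
Bouguer slab correction = 0.04193 × 2.97 × 2197.0 = 273.60 mGal
Simple Bouguer anomaly = 192.99 − (273.60) = -80.61 mGal

-80.6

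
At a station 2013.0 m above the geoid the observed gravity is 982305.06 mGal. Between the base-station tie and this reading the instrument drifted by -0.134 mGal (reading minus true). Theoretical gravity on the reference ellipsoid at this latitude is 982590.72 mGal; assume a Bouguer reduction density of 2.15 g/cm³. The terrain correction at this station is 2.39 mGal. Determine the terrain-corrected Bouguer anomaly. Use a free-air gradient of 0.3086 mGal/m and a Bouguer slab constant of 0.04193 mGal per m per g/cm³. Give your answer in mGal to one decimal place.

156.6

Drift-corrected reading = 982305.06 − (-0.134) = 982305.194 mGal
Free-air correction = 0.3086 × 2013.0 = 621.21 mGal
Free-air anomaly = 982305.194 − 982590.72 + (621.21) = 335.684 mGal
Bouguer slab correction = 0.04193 × 2.15 × 2013.0 = 181.47 mGal
Simple Bouguer anomaly = 335.684 − (181.47) = 154.214 mGal
Complete Bouguer anomaly = 154.214 + 2.39 = 156.604 mGal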